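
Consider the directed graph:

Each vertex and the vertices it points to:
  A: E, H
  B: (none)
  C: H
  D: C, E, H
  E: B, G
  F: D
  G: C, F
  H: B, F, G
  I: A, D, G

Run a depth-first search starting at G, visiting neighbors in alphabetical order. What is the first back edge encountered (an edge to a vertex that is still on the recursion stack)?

DFS from G (visiting neighbors in alphabetical order); mark gray on enter, black on exit:
G gray
  C gray
    H gray
      B gray
      B black
      F gray
        D gray
          D→C: C is gray → back edge
First back edge: D → C.

D->C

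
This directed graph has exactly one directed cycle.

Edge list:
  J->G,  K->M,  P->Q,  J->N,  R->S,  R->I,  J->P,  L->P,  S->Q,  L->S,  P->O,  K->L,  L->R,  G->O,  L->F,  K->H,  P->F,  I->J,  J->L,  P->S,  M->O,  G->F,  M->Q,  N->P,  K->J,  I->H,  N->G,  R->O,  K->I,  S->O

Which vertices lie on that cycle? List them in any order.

DFS with gray/black marking from I:
I gray
  J gray
    N gray
      G gray
        O gray
        O black
        F gray
        F black
      G black
      P gray
        P→O: O black — skip
        S gray
          S→O: O black — skip
          Q gray
          Q black
        S black
        P→Q: Q black — skip
        P→F: F black — skip
      P black
    N black
    J→G: G black — skip
    J→P: P black — skip
    L gray
      L→S: S black — skip
      R gray
        R→I: I is gray → back edge
Back edge closes the cycle I → J → L → R → I; its vertices are {I, J, L, R}.

I, J, L, R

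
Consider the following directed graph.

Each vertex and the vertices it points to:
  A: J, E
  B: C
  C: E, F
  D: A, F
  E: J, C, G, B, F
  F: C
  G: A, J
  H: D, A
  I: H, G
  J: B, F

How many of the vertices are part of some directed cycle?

7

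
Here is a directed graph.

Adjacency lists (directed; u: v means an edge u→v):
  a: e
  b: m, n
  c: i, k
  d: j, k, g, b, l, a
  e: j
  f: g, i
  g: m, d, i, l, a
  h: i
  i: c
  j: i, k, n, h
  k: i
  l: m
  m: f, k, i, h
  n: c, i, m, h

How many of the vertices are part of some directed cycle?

A vertex is on a directed cycle iff it belongs to a strongly connected component of size ≥ 2 (or has a self-loop).
The vertices on cycles are {a, b, c, d, e, f, g, i, j, k, l, m, n} — 13 in total.

13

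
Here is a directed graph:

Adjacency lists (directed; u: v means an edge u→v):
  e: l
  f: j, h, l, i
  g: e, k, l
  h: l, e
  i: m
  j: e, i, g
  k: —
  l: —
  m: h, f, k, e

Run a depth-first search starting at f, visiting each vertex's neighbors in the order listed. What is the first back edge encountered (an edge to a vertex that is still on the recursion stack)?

m->f

DFS from f (visiting each vertex's neighbors in the order listed); mark gray on enter, black on exit:
f gray
  j gray
    e gray
      l gray
      l black
    e black
    i gray
      m gray
        h gray
          h→l: l black — skip
          h→e: e black — skip
        h black
        m→f: f is gray → back edge
First back edge: m → f.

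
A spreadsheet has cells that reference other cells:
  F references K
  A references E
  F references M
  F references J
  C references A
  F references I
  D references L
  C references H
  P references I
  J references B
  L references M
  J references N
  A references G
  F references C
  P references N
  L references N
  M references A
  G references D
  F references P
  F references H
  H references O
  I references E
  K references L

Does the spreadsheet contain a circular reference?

DFS with white/gray/black marking, starting from D:
D gray
  L gray
    N gray
    N black
    M gray
      A gray
        G gray
          G→D: D is gray → back edge
Back edge found, so a cycle exists: D → L → M → A → G → D.

Yes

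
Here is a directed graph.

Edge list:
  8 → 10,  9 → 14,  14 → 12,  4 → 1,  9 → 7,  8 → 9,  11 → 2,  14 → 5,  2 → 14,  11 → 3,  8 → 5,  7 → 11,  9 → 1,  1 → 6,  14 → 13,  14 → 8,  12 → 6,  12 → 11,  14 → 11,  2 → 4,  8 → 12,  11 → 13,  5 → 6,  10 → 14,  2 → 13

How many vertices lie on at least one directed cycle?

8

A vertex is on a directed cycle iff it belongs to a strongly connected component of size ≥ 2 (or has a self-loop).
The vertices on cycles are {2, 7, 8, 9, 10, 11, 12, 14} — 8 in total.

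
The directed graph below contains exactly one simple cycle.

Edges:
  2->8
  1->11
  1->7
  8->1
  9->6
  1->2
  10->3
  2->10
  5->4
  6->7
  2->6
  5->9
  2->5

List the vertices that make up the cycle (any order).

1, 2, 8

DFS with gray/black marking from 2:
2 gray
  6 gray
    7 gray
    7 black
  6 black
  10 gray
    3 gray
    3 black
  10 black
  8 gray
    1 gray
      11 gray
      11 black
      1→7: 7 black — skip
      1→2: 2 is gray → back edge
Back edge closes the cycle 2 → 8 → 1 → 2; its vertices are {1, 2, 8}.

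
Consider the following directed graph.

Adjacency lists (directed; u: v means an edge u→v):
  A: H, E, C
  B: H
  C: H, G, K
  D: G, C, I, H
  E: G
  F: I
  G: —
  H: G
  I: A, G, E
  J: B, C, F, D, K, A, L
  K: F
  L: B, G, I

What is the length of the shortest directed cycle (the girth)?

5

For each vertex v, BFS finds the shortest path from v back to v.
The shortest such closed walk is F → I → A → C → K → F, length 5.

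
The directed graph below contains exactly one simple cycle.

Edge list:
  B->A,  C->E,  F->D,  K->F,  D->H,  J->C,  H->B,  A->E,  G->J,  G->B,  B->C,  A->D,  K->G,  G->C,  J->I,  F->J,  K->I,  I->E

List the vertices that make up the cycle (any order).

A, B, D, H

DFS with gray/black marking from D:
D gray
  H gray
    B gray
      C gray
        E gray
        E black
      C black
      A gray
        A→D: D is gray → back edge
Back edge closes the cycle D → H → B → A → D; its vertices are {A, B, D, H}.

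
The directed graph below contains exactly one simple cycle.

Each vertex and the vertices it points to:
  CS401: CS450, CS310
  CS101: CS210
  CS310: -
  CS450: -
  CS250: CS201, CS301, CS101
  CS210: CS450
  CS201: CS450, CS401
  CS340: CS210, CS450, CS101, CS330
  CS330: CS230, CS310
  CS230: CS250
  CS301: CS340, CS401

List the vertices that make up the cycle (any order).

DFS with gray/black marking from CS230:
CS230 gray
  CS250 gray
    CS201 gray
      CS450 gray
      CS450 black
      CS401 gray
        CS401→CS450: CS450 black — skip
        CS310 gray
        CS310 black
      CS401 black
    CS201 black
    CS301 gray
      CS340 gray
        CS210 gray
          CS210→CS450: CS450 black — skip
        CS210 black
        CS340→CS450: CS450 black — skip
        CS101 gray
          CS101→CS210: CS210 black — skip
        CS101 black
        CS330 gray
          CS330→CS230: CS230 is gray → back edge
Back edge closes the cycle CS230 → CS250 → CS301 → CS340 → CS330 → CS230; its vertices are {CS230, CS250, CS301, CS330, CS340}.

CS230, CS250, CS301, CS330, CS340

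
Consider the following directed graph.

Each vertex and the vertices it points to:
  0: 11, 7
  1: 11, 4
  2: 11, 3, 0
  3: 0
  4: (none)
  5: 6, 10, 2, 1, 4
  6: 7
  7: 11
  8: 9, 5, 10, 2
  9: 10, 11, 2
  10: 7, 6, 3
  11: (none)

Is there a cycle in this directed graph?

No

DFS with white/gray/black marking, starting from 9:
9 gray
  10 gray
    7 gray
      11 gray
      11 black
    7 black
    6 gray
      6→7: 7 black — skip
    6 black
    3 gray
      0 gray
        0→11: 11 black — skip
        0→7: 7 black — skip
      0 black
    3 black
  10 black
  9→11: 11 black — skip
  2 gray
    2→11: 11 black — skip
    2→3: 3 black — skip
    2→0: 0 black — skip
  2 black
9 black
1 gray
  1→11: 11 black — skip
  4 gray
  4 black
1 black
5 gray
  5→6: 6 black — skip
  5→10: 10 black — skip
  5→2: 2 black — skip
  5→1: 1 black — skip
  5→4: 4 black — skip
5 black
8 gray
  8→9: 9 black — skip
  8→5: 5 black — skip
  8→10: 10 black — skip
  8→2: 2 black — skip
8 black
Every edge goes to a white or black vertex — no back edge, so the graph is acyclic.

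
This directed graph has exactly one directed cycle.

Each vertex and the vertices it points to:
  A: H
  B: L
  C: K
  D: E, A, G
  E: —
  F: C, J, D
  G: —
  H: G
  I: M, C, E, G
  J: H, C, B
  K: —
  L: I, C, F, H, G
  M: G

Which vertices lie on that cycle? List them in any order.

DFS with gray/black marking from F:
F gray
  C gray
    K gray
    K black
  C black
  J gray
    H gray
      G gray
      G black
    H black
    J→C: C black — skip
    B gray
      L gray
        I gray
          M gray
            M→G: G black — skip
          M black
          I→C: C black — skip
          E gray
          E black
          I→G: G black — skip
        I black
        L→C: C black — skip
        L→F: F is gray → back edge
Back edge closes the cycle F → J → B → L → F; its vertices are {B, F, J, L}.

B, F, J, L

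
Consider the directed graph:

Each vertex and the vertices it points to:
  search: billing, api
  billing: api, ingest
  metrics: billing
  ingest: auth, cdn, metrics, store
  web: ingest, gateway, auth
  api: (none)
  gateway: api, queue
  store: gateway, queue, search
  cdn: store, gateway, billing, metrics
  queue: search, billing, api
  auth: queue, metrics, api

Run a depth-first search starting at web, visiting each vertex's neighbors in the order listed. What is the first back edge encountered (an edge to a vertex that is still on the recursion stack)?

billing->ingest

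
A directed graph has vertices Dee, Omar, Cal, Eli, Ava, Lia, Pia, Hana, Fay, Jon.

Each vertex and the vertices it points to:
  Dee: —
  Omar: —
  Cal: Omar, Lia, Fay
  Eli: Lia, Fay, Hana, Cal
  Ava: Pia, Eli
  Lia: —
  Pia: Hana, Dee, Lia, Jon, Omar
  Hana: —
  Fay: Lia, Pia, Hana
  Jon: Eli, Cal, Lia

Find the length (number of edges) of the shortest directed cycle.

4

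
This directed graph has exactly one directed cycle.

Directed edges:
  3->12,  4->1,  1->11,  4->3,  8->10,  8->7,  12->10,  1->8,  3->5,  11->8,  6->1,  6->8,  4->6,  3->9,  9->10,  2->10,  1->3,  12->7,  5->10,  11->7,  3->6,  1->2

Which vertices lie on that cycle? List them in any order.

1, 3, 6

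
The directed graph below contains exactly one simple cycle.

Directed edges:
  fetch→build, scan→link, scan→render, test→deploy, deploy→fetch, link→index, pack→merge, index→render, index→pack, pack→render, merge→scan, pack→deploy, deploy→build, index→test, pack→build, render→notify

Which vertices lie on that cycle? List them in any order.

DFS with gray/black marking from index:
index gray
  render gray
    notify gray
    notify black
  render black
  test gray
    deploy gray
      fetch gray
        build gray
        build black
      fetch black
      deploy→build: build black — skip
    deploy black
  test black
  pack gray
    merge gray
      scan gray
        link gray
          link→index: index is gray → back edge
Back edge closes the cycle index → pack → merge → scan → link → index; its vertices are {link, pack, scan, index, merge}.

link, pack, scan, index, merge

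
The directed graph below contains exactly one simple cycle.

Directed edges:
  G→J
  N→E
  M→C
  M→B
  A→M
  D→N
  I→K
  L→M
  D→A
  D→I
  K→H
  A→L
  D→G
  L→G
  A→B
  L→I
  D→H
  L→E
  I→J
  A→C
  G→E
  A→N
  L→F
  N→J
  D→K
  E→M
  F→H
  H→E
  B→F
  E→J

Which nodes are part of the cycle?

DFS with gray/black marking from E:
E gray
  J gray
  J black
  M gray
    B gray
      F gray
        H gray
          H→E: E is gray → back edge
Back edge closes the cycle E → M → B → F → H → E; its vertices are {B, E, F, H, M}.

B, E, F, H, M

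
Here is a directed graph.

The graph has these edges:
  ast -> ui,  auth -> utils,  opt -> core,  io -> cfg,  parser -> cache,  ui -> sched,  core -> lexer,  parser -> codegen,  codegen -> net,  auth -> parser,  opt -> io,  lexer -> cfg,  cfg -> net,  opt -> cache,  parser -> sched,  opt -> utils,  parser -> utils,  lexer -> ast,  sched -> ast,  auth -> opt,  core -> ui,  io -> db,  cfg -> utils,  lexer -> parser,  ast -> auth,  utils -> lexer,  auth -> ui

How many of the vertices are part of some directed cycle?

11

A vertex is on a directed cycle iff it belongs to a strongly connected component of size ≥ 2 (or has a self-loop).
The vertices on cycles are {io, ui, ast, cfg, opt, auth, core, lexer, sched, utils, parser} — 11 in total.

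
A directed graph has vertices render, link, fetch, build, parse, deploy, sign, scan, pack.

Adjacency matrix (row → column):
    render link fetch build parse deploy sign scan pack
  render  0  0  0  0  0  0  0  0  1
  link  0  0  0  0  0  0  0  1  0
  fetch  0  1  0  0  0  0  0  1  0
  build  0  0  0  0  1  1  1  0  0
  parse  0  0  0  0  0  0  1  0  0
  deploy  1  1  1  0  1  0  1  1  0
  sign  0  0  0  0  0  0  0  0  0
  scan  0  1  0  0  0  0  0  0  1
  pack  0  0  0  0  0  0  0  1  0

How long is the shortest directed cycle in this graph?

2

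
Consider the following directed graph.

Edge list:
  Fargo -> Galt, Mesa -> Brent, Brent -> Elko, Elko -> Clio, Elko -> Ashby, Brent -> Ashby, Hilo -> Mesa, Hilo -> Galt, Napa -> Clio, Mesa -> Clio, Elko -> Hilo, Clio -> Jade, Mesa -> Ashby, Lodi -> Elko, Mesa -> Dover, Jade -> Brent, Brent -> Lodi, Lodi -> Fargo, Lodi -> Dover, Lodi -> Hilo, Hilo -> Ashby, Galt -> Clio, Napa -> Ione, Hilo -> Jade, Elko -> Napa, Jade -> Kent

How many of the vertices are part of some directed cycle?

10

A vertex is on a directed cycle iff it belongs to a strongly connected component of size ≥ 2 (or has a self-loop).
The vertices on cycles are {Clio, Elko, Galt, Hilo, Jade, Lodi, Mesa, Napa, Brent, Fargo} — 10 in total.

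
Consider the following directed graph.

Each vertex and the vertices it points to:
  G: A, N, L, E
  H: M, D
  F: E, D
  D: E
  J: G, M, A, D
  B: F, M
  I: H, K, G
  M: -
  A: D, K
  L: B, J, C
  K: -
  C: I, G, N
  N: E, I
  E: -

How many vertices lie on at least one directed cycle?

6

A vertex is on a directed cycle iff it belongs to a strongly connected component of size ≥ 2 (or has a self-loop).
The vertices on cycles are {C, G, I, J, L, N} — 6 in total.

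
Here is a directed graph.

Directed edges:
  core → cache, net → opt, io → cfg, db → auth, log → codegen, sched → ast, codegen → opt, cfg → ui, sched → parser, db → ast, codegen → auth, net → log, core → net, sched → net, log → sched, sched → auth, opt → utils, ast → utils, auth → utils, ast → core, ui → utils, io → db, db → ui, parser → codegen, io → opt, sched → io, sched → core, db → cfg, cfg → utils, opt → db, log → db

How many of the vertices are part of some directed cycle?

A vertex is on a directed cycle iff it belongs to a strongly connected component of size ≥ 2 (or has a self-loop).
The vertices on cycles are {db, io, ast, log, net, opt, core, sched, parser, codegen} — 10 in total.

10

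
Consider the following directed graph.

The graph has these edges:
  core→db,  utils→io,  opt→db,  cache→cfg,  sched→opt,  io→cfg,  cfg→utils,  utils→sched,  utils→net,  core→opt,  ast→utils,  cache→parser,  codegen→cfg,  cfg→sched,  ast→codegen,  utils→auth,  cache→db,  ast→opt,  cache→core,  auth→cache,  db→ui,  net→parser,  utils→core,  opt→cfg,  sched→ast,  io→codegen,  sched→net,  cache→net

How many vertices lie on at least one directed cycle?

10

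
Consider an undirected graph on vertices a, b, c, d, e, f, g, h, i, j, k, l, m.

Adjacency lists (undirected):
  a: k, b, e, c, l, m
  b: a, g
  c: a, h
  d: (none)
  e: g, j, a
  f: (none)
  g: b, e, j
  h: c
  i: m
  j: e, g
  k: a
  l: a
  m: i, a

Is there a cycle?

DFS, tracking each vertex's parent; an edge to a visited non-parent vertex closes a cycle.
Start from e:
visit e (parent –)
  visit g (parent e)
    visit b (parent g)
      visit a (parent b)
        visit k (parent a)
          k–a: parent, skip
        a–b: parent, skip
        a–e: e visited and ≠ parent → cycle
Cycle: e – g – b – a – e.

Yes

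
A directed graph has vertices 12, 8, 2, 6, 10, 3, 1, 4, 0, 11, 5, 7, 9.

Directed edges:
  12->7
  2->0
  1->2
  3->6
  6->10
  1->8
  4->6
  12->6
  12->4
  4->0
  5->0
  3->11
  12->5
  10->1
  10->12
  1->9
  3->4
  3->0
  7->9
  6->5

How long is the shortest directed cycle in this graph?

For each vertex v, BFS finds the shortest path from v back to v.
The shortest such closed walk is 6 → 10 → 12 → 6, length 3.

3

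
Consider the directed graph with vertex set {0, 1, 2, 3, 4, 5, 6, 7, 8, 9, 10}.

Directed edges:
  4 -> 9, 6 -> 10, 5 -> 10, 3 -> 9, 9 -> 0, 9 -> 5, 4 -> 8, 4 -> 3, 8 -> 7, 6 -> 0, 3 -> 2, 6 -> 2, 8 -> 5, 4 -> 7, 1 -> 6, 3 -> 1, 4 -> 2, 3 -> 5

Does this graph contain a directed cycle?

No

DFS with white/gray/black marking, starting from 10:
10 gray
10 black
0 gray
0 black
1 gray
  6 gray
    6→0: 0 black — skip
    6→10: 10 black — skip
    2 gray
    2 black
  6 black
1 black
3 gray
  3→1: 1 black — skip
  9 gray
    9→0: 0 black — skip
    5 gray
      5→10: 10 black — skip
    5 black
  9 black
  3→5: 5 black — skip
  3→2: 2 black — skip
3 black
4 gray
  4→2: 2 black — skip
  4→9: 9 black — skip
  4→3: 3 black — skip
  7 gray
  7 black
  8 gray
    8→5: 5 black — skip
    8→7: 7 black — skip
  8 black
4 black
Every edge goes to a white or black vertex — no back edge, so the graph is acyclic.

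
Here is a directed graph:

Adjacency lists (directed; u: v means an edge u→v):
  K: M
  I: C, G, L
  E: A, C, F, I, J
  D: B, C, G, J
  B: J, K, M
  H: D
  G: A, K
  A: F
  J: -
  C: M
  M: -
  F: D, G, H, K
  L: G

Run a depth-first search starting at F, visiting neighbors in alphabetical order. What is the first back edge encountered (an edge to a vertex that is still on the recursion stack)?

DFS from F (visiting neighbors in alphabetical order); mark gray on enter, black on exit:
F gray
  D gray
    B gray
      J gray
      J black
      K gray
        M gray
        M black
      K black
      B→M: M black — skip
    B black
    C gray
      C→M: M black — skip
    C black
    G gray
      A gray
        A→F: F is gray → back edge
First back edge: A → F.

A→F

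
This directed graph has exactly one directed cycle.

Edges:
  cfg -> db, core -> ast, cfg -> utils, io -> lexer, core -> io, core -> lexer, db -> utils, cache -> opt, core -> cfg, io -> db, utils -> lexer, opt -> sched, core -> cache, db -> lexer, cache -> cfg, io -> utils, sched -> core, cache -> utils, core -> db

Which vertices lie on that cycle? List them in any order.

DFS with gray/black marking from core:
core gray
  cfg gray
    utils gray
      lexer gray
      lexer black
    utils black
    db gray
      db→utils: utils black — skip
      db→lexer: lexer black — skip
    db black
  cfg black
  io gray
    io→lexer: lexer black — skip
    io→utils: utils black — skip
    io→db: db black — skip
  io black
  core→lexer: lexer black — skip
  core→db: db black — skip
  cache gray
    cache→cfg: cfg black — skip
    opt gray
      sched gray
        sched→core: core is gray → back edge
Back edge closes the cycle core → cache → opt → sched → core; its vertices are {opt, core, cache, sched}.

opt, core, cache, sched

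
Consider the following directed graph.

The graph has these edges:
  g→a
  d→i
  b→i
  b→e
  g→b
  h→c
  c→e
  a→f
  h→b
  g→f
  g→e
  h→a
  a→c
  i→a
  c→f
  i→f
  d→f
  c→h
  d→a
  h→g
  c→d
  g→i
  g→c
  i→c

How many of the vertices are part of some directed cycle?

7

A vertex is on a directed cycle iff it belongs to a strongly connected component of size ≥ 2 (or has a self-loop).
The vertices on cycles are {a, b, c, d, g, h, i} — 7 in total.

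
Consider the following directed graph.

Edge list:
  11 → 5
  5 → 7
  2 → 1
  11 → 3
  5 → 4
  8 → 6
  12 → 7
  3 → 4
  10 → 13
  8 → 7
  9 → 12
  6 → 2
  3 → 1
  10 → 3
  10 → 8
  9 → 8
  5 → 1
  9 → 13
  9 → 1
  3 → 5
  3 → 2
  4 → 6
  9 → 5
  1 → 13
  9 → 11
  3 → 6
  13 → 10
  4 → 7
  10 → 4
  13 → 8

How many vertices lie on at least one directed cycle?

9

A vertex is on a directed cycle iff it belongs to a strongly connected component of size ≥ 2 (or has a self-loop).
The vertices on cycles are {1, 2, 3, 4, 5, 6, 8, 10, 13} — 9 in total.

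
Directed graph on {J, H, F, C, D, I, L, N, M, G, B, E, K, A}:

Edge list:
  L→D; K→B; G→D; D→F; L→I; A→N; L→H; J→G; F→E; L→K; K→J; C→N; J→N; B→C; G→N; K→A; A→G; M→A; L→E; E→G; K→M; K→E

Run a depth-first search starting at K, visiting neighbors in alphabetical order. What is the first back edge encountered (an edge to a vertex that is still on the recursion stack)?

E->G

DFS from K (visiting neighbors in alphabetical order); mark gray on enter, black on exit:
K gray
  A gray
    G gray
      D gray
        F gray
          E gray
            E→G: G is gray → back edge
First back edge: E → G.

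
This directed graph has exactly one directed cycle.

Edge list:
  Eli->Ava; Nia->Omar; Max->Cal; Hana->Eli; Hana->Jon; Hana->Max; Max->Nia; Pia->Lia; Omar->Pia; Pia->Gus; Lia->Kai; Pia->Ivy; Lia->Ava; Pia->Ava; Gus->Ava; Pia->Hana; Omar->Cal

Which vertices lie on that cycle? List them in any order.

Max, Nia, Pia, Hana, Omar

DFS with gray/black marking from Pia:
Pia gray
  Ava gray
  Ava black
  Lia gray
    Kai gray
    Kai black
    Lia→Ava: Ava black — skip
  Lia black
  Ivy gray
  Ivy black
  Gus gray
    Gus→Ava: Ava black — skip
  Gus black
  Hana gray
    Jon gray
    Jon black
    Eli gray
      Eli→Ava: Ava black — skip
    Eli black
    Max gray
      Nia gray
        Omar gray
          Omar→Pia: Pia is gray → back edge
Back edge closes the cycle Pia → Hana → Max → Nia → Omar → Pia; its vertices are {Max, Nia, Pia, Hana, Omar}.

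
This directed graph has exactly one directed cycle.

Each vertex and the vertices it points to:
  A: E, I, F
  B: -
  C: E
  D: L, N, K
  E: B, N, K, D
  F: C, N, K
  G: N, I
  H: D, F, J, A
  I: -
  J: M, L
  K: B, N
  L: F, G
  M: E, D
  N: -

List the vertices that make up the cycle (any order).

C, D, E, F, L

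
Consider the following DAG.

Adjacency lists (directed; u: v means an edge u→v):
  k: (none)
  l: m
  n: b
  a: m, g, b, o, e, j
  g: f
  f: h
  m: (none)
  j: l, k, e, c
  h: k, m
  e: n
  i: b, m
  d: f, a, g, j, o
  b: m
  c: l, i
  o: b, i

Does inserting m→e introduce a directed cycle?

Adding m→e creates a cycle iff e can already reach m.
Path from e: e → n → b → m.
So e → … → m → e is a cycle.

Yes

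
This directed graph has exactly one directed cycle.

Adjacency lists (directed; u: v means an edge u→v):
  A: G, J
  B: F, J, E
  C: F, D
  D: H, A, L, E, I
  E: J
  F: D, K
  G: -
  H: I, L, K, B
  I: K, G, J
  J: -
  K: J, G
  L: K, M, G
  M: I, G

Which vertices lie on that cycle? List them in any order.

B, D, F, H

DFS with gray/black marking from D:
D gray
  H gray
    I gray
      K gray
        J gray
        J black
        G gray
        G black
      K black
      I→G: G black — skip
      I→J: J black — skip
    I black
    L gray
      L→K: K black — skip
      M gray
        M→I: I black — skip
        M→G: G black — skip
      M black
      L→G: G black — skip
    L black
    H→K: K black — skip
    B gray
      F gray
        F→D: D is gray → back edge
Back edge closes the cycle D → H → B → F → D; its vertices are {B, D, F, H}.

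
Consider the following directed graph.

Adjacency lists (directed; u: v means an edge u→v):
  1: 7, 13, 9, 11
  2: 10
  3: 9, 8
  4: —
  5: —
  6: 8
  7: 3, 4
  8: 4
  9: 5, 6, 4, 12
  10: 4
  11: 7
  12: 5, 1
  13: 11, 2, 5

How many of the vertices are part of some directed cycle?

7

A vertex is on a directed cycle iff it belongs to a strongly connected component of size ≥ 2 (or has a self-loop).
The vertices on cycles are {1, 3, 7, 9, 11, 12, 13} — 7 in total.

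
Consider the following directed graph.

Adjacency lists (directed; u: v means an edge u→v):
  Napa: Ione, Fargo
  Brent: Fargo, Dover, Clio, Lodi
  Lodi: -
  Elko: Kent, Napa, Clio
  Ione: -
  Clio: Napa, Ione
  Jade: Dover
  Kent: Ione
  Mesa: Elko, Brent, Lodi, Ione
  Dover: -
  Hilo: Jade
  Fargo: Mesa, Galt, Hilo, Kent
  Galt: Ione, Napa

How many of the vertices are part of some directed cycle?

A vertex is on a directed cycle iff it belongs to a strongly connected component of size ≥ 2 (or has a self-loop).
The vertices on cycles are {Clio, Elko, Galt, Mesa, Napa, Brent, Fargo} — 7 in total.

7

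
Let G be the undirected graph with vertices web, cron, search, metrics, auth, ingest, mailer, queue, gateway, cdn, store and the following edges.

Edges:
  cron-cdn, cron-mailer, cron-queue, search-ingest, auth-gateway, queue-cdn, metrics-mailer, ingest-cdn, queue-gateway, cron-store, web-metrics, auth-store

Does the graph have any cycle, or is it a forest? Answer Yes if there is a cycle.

DFS, tracking each vertex's parent; an edge to a visited non-parent vertex closes a cycle.
Start from cron:
visit cron (parent –)
  visit store (parent cron)
    store–cron: parent, skip
    visit auth (parent store)
      visit gateway (parent auth)
        gateway–auth: parent, skip
        visit queue (parent gateway)
          queue–cron: cron visited and ≠ parent → cycle
Cycle: cron – store – auth – gateway – queue – cron.

Yes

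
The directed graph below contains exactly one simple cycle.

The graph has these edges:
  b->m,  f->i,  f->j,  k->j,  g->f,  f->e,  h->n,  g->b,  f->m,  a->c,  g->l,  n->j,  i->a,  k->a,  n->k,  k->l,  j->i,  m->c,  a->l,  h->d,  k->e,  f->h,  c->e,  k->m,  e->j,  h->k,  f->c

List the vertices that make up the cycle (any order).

a, c, e, i, j

DFS with gray/black marking from i:
i gray
  a gray
    l gray
    l black
    c gray
      e gray
        j gray
          j→i: i is gray → back edge
Back edge closes the cycle i → a → c → e → j → i; its vertices are {a, c, e, i, j}.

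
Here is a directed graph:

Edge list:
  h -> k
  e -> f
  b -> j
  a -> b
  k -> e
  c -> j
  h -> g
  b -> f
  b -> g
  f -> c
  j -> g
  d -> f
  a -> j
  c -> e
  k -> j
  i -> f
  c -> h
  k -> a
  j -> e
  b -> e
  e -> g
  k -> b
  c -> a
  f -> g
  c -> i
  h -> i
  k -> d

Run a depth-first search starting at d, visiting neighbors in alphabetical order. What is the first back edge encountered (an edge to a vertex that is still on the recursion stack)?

e->f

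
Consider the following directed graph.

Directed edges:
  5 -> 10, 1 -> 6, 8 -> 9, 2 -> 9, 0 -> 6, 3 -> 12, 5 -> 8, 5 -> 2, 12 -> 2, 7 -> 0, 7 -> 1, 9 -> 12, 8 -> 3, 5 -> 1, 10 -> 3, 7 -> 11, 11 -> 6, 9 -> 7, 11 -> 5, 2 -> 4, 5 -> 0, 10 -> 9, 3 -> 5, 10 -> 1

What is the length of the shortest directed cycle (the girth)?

3

For each vertex v, BFS finds the shortest path from v back to v.
The shortest such closed walk is 5 → 8 → 3 → 5, length 3.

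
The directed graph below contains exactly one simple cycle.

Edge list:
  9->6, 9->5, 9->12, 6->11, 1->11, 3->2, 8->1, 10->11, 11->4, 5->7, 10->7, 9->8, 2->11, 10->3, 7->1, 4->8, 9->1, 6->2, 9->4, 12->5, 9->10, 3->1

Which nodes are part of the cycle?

DFS with gray/black marking from 4:
4 gray
  8 gray
    1 gray
      11 gray
        11→4: 4 is gray → back edge
Back edge closes the cycle 4 → 8 → 1 → 11 → 4; its vertices are {1, 4, 8, 11}.

1, 4, 8, 11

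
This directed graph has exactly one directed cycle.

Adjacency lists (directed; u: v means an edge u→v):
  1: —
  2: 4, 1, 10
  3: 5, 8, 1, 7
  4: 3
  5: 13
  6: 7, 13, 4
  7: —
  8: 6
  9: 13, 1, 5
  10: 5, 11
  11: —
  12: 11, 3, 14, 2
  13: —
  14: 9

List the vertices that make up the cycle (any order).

3, 4, 6, 8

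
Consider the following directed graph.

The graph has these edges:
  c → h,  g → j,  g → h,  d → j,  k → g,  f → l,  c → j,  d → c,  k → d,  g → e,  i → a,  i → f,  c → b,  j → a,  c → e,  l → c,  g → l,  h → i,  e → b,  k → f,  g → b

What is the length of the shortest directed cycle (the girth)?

For each vertex v, BFS finds the shortest path from v back to v.
The shortest such closed walk is c → h → i → f → l → c, length 5.

5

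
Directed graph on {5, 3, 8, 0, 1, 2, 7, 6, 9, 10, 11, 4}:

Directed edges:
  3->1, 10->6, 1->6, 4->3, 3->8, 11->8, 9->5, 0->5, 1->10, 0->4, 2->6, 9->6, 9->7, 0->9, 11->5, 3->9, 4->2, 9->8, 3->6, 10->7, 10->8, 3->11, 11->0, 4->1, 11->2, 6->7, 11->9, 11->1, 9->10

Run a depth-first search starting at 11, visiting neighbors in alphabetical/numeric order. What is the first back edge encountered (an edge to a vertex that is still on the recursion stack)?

3->11

DFS from 11 (visiting neighbors in alphabetical/numeric order); mark gray on enter, black on exit:
11 gray
  0 gray
    4 gray
      1 gray
        6 gray
          7 gray
          7 black
        6 black
        10 gray
          10→6: 6 black — skip
          10→7: 7 black — skip
          8 gray
          8 black
        10 black
      1 black
      2 gray
        2→6: 6 black — skip
      2 black
      3 gray
        3→1: 1 black — skip
        3→6: 6 black — skip
        3→8: 8 black — skip
        9 gray
          5 gray
          5 black
          9→6: 6 black — skip
          9→7: 7 black — skip
          9→8: 8 black — skip
          9→10: 10 black — skip
        9 black
        3→11: 11 is gray → back edge
First back edge: 3 → 11.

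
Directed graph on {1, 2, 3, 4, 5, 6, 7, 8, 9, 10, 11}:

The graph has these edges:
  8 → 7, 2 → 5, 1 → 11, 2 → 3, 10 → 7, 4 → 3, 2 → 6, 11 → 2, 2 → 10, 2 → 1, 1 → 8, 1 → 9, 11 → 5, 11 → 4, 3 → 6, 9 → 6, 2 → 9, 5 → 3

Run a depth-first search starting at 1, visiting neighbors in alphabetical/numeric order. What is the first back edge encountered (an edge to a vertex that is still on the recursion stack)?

DFS from 1 (visiting neighbors in alphabetical/numeric order); mark gray on enter, black on exit:
1 gray
  8 gray
    7 gray
    7 black
  8 black
  9 gray
    6 gray
    6 black
  9 black
  11 gray
    2 gray
      2→1: 1 is gray → back edge
First back edge: 2 → 1.

2->1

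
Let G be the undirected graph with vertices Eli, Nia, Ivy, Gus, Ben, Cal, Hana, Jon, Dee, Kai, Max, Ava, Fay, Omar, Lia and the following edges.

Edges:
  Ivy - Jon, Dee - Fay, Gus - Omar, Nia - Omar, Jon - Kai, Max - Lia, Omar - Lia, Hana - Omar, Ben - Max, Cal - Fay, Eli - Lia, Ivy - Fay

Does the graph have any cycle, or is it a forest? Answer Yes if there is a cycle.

DFS, tracking each vertex's parent; an edge to a visited non-parent vertex closes a cycle.
Start from Cal:
visit Cal (parent –)
  visit Fay (parent Cal)
    Fay–Cal: parent, skip
    visit Dee (parent Fay)
      Dee–Fay: parent, skip
    visit Ivy (parent Fay)
      Ivy–Fay: parent, skip
      visit Jon (parent Ivy)
        visit Kai (parent Jon)
          Kai–Jon: parent, skip
        Jon–Ivy: parent, skip
visit Eli (parent –)
  visit Lia (parent Eli)
    visit Omar (parent Lia)
      Omar–Lia: parent, skip
      visit Hana (parent Omar)
        Hana–Omar: parent, skip
      visit Gus (parent Omar)
        Gus–Omar: parent, skip
      visit Nia (parent Omar)
        Nia–Omar: parent, skip
    Lia–Eli: parent, skip
    visit Max (parent Lia)
      visit Ben (parent Max)
        Ben–Max: parent, skip
      Max–Lia: parent, skip
visit Ava (parent –)
No non-parent visited neighbor found — the graph is a forest.

No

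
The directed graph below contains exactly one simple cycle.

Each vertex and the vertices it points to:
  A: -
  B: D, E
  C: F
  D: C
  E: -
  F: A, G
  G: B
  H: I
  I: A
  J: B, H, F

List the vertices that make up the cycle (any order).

DFS with gray/black marking from F:
F gray
  A gray
  A black
  G gray
    B gray
      D gray
        C gray
          C→F: F is gray → back edge
Back edge closes the cycle F → G → B → D → C → F; its vertices are {B, C, D, F, G}.

B, C, D, F, G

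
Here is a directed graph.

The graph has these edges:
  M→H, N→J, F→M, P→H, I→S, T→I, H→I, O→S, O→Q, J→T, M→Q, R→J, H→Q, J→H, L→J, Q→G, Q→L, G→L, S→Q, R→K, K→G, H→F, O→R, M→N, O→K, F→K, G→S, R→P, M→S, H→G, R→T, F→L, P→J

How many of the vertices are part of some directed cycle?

12

A vertex is on a directed cycle iff it belongs to a strongly connected component of size ≥ 2 (or has a self-loop).
The vertices on cycles are {F, G, H, I, J, K, L, M, N, Q, S, T} — 12 in total.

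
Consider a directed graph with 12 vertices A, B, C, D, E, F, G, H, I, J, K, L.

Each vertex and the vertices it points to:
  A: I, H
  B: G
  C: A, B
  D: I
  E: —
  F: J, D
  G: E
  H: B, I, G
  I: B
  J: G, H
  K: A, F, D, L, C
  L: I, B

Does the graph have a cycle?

DFS with white/gray/black marking, starting from B:
B gray
  G gray
    E gray
    E black
  G black
B black
A gray
  I gray
    I→B: B black — skip
  I black
  H gray
    H→B: B black — skip
    H→I: I black — skip
    H→G: G black — skip
  H black
A black
C gray
  C→A: A black — skip
  C→B: B black — skip
C black
D gray
  D→I: I black — skip
D black
F gray
  J gray
    J→G: G black — skip
    J→H: H black — skip
  J black
  F→D: D black — skip
F black
K gray
  K→A: A black — skip
  K→F: F black — skip
  K→D: D black — skip
  L gray
    L→I: I black — skip
    L→B: B black — skip
  L black
  K→C: C black — skip
K black
Every edge goes to a white or black vertex — no back edge, so the graph is acyclic.

No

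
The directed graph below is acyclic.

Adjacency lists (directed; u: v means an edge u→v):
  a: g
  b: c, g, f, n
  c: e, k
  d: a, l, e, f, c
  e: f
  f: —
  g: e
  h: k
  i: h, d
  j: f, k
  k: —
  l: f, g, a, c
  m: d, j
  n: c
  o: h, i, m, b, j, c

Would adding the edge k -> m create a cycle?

Yes

Adding k→m creates a cycle iff m can already reach k.
Path from m: m → j → k.
So m → … → k → m is a cycle.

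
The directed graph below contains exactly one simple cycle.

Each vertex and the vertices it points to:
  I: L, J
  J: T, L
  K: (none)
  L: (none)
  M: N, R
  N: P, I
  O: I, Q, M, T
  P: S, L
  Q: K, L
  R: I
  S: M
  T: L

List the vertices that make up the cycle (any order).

DFS with gray/black marking from M:
M gray
  N gray
    P gray
      S gray
        S→M: M is gray → back edge
Back edge closes the cycle M → N → P → S → M; its vertices are {M, N, P, S}.

M, N, P, S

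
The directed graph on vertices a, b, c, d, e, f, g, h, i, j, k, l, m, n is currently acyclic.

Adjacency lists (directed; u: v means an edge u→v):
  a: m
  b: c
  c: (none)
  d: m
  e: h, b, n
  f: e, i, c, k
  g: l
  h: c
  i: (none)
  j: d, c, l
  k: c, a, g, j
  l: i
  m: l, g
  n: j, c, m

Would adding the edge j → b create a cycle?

Adding j→b creates a cycle iff b can already reach j.
Explore from b: no path reaches j. The graph stays acyclic.

No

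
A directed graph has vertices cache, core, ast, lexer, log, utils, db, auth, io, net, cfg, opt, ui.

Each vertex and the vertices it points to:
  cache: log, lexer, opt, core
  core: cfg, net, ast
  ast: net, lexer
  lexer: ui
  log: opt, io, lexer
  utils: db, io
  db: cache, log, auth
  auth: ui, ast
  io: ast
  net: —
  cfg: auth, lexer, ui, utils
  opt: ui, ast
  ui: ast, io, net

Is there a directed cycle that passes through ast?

Yes

ast is on a cycle iff ast can reach itself via ≥1 edge.
ast → lexer → ui → ast — yes.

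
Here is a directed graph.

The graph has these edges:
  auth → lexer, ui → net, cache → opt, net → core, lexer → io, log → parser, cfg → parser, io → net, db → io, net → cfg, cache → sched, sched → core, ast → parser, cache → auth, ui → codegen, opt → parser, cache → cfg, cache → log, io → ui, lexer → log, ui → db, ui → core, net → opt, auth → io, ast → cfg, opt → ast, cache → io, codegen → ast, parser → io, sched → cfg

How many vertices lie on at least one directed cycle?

9

A vertex is on a directed cycle iff it belongs to a strongly connected component of size ≥ 2 (or has a self-loop).
The vertices on cycles are {db, io, ui, ast, cfg, net, opt, parser, codegen} — 9 in total.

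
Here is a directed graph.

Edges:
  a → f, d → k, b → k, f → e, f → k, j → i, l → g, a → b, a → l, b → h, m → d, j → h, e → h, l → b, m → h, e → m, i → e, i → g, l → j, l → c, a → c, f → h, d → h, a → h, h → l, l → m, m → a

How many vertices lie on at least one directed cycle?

10

A vertex is on a directed cycle iff it belongs to a strongly connected component of size ≥ 2 (or has a self-loop).
The vertices on cycles are {a, b, d, e, f, h, i, j, l, m} — 10 in total.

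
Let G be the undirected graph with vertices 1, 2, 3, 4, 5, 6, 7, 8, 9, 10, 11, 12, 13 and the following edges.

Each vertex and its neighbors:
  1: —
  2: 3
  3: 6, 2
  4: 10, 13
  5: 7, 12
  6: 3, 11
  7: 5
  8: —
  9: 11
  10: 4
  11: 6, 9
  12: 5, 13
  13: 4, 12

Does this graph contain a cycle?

DFS, tracking each vertex's parent; an edge to a visited non-parent vertex closes a cycle.
Start from 3:
visit 3 (parent –)
  visit 6 (parent 3)
    6–3: parent, skip
    visit 11 (parent 6)
      11–6: parent, skip
      visit 9 (parent 11)
        9–11: parent, skip
  visit 2 (parent 3)
    2–3: parent, skip
visit 1 (parent –)
visit 4 (parent –)
  visit 10 (parent 4)
    10–4: parent, skip
  visit 13 (parent 4)
    13–4: parent, skip
    visit 12 (parent 13)
      visit 5 (parent 12)
        visit 7 (parent 5)
          7–5: parent, skip
        5–12: parent, skip
      12–13: parent, skip
visit 8 (parent –)
No non-parent visited neighbor found — the graph is a forest.

No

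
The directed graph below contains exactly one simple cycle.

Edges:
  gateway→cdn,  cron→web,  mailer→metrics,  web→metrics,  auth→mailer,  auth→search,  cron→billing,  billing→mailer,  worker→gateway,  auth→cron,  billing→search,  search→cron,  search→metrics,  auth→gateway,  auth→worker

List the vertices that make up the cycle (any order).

cron, search, billing

DFS with gray/black marking from cron:
cron gray
  billing gray
    mailer gray
      metrics gray
      metrics black
    mailer black
    search gray
      search→cron: cron is gray → back edge
Back edge closes the cycle cron → billing → search → cron; its vertices are {cron, search, billing}.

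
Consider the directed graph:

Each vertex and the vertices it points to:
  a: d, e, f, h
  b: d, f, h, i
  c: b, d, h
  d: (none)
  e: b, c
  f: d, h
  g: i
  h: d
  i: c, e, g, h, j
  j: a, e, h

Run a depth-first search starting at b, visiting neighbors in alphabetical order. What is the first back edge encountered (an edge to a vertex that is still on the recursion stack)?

c→b

DFS from b (visiting neighbors in alphabetical order); mark gray on enter, black on exit:
b gray
  d gray
  d black
  f gray
    f→d: d black — skip
    h gray
      h→d: d black — skip
    h black
  f black
  b→h: h black — skip
  i gray
    c gray
      c→b: b is gray → back edge
First back edge: c → b.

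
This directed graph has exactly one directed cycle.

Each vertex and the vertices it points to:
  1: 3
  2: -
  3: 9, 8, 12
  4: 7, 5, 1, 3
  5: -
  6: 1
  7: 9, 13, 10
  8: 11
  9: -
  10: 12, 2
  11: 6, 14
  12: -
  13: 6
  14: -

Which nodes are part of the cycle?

DFS with gray/black marking from 3:
3 gray
  9 gray
  9 black
  8 gray
    11 gray
      6 gray
        1 gray
          1→3: 3 is gray → back edge
Back edge closes the cycle 3 → 8 → 11 → 6 → 1 → 3; its vertices are {1, 3, 6, 8, 11}.

1, 3, 6, 8, 11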